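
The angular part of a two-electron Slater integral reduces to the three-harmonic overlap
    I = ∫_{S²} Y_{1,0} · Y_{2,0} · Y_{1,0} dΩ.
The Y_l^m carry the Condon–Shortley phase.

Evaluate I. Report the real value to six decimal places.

0.252313

Checks pass: Σm=0; 4 even; l₃=1∈[1,3].
(2·1+1)(2·2+1)(2·1+1) = 45
Δ: 2! 0! 2! / 5! → 1/30
sum: t=1:−1/1 = -1/1
3j²(1 2 1; 0 0 0) = Δ·Π!·Σ² = 2/15  (sign +1)
(m-triple is (0,0,0) — same symbol as above.)
combine: 4πI² = 45·2/15·2/15 = 4/5
take √, sign +1: I = 0.25231325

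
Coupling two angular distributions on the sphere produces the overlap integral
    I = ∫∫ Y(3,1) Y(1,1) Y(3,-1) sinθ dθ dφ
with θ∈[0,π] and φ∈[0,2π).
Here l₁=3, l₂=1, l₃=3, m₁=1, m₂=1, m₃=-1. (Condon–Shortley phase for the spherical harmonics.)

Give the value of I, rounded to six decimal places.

m-sum = 1 + 1 − 1 = 1 ≠ 0 ⇒ I = 0

0.000000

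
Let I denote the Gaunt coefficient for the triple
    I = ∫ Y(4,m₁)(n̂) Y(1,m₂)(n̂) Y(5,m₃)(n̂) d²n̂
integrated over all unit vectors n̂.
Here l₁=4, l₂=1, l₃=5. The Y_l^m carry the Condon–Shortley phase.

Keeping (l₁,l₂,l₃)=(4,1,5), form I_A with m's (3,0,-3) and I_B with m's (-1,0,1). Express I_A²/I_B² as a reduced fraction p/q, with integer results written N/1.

Shared (l₁,l₂,l₃)=(4,1,5): N and (l;000)² cancel in I_A²/I_B².
A: Δ = 0!·8!·2!/11! = 1/495; Racah Σ t=0..0: t=0:+1/5040 = 1/5040; ⇒ 3j(4 1 5; 3 0 -3)² = 16/495, sgn +1
B: Δ = 0!·8!·2!/11! = 1/495; Racah Σ t=0..0: t=0:+1/720 = 1/720; ⇒ 3j(4 1 5; -1 0 1)² = 8/165, sgn +1
I_A²/I_B² = (16/495)/(8/165) = 2/3

2/3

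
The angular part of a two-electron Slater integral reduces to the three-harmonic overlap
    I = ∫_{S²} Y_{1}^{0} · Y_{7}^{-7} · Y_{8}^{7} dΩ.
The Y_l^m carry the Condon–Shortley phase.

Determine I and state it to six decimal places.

Rules hold: Σm=0, L=16 even, 6≤8≤8.
N = 3·15·17 = 765
Δ = 0!·2!·14!/17! = 1/2040
Racah Σ t=0..0: t=0:+1/25401600 = 1/25401600
⇒ 3j(1 7 8; 0 0 0)² = 8/255, sgn +1
Racah Σ t=0..0: t=0:+1/87178291200 = 1/87178291200
⇒ 3j(1 7 8; 0 -7 7)² = 1/136, sgn -1
4πI² = N·(3j₀)²·(3jₘ)² = 3/17
I = -1·√(0.176471/4π) = -0.11850352

-0.118504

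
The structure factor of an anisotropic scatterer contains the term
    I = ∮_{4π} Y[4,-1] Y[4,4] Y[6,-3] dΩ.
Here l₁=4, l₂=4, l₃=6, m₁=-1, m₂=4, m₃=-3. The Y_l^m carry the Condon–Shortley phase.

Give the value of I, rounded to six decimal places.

0.155830

m-sum 0 ✓  L=14 even ✓  0≤6≤8 ✓
Π(2lᵢ+1) = 9×9×13 = 1053
triangle coeff Δ(4,4,6) = 1/1261260
Σ_t [0,2]: t=0:+1/4608 t=1:−1/1296 t=2:+1/4608 = -7/20736
(3j)²=20/1287 [(4 4 6; 0 0 0)], sign=-1
Σ_t [2,2]: t=2:+1/51840 = 1/51840
(3j)²=8/429 [(4 4 6; -1 4 -3)], sign=-1
⇒ 4πI² = 480/1573
I = (+1)√(480/1573/(4π)) = 0.15583009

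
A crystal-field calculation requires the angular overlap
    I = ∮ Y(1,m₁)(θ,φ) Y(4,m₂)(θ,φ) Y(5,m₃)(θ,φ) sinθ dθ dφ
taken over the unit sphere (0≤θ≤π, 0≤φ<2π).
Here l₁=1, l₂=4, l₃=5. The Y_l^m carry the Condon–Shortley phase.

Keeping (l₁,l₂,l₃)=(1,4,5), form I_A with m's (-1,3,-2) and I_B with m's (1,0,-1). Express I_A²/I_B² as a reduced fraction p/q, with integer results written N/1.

1/5

Shared (l₁,l₂,l₃)=(1,4,5): N and (l;000)² cancel in I_A²/I_B².
A: Δ = 0!·2!·8!/11! = 1/495; Racah Σ t=0..0: t=0:+1/10080 = 1/10080; ⇒ 3j(1 4 5; -1 3 -2)² = 1/165, sgn -1
B: Δ = 0!·2!·8!/11! = 1/495; Racah Σ t=0..0: t=0:+1/1152 = 1/1152; ⇒ 3j(1 4 5; 1 0 -1)² = 1/33, sgn +1
I_A²/I_B² = (1/165)/(1/33) = 1/5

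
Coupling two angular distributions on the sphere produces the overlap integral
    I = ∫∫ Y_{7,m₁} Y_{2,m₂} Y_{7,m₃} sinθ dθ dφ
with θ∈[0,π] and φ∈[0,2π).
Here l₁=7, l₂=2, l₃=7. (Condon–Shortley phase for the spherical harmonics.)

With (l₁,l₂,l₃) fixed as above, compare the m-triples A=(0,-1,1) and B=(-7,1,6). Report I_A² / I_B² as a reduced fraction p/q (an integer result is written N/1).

4/169

Shared (l₁,l₂,l₃)=(7,2,7): N and (l;000)² cancel in I_A²/I_B².
A: Δ = 2!·12!·2!/17! = 1/185640; Racah Σ t=0..1: t=0:+1/1209600 t=1:−1/1036800 = -1/7257600; ⇒ 3j(7 2 7; 0 -1 1)² = 1/2210, sgn -1
B: Δ = 2!·12!·2!/17! = 1/185640; Racah Σ t=2..2: t=2:+1/958003200 = 1/958003200; ⇒ 3j(7 2 7; -7 1 6)² = 13/680, sgn -1
I_A²/I_B² = (1/2210)/(13/680) = 4/169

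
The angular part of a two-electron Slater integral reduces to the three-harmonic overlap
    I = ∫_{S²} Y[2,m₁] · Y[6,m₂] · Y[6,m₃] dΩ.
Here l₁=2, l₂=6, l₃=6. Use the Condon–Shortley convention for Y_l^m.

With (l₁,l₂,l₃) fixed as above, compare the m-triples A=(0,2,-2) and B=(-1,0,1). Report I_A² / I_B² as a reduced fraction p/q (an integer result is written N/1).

Same 2,6,6: normalisation and zero-m 3j drop out of the ratio.
A: Δ: 2! 2! 10! / 15! → 1/90090; sum: t=0:+1/322560 t=1:−1/30240 t=2:+1/69120 = -1/64512; 3j²(2 6 6; 0 2 -2) = Δ·Π!·Σ² = 10/1001  (sign -1)
B: Δ: 2! 2! 10! / 15! → 1/90090; sum: t=1:−1/28800 t=2:+1/34560 = -1/172800; 3j²(2 6 6; -1 0 1) = Δ·Π!·Σ² = 1/1430  (sign +1)
I_A²/I_B² = (10/1001)/(1/1430) = 100/7

100/7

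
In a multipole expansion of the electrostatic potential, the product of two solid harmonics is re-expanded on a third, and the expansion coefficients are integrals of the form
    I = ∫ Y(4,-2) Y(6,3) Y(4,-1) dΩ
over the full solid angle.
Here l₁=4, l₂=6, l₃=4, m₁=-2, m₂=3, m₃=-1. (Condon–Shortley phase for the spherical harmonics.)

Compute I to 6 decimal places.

-0.103072

Rules hold: Σm=0, L=14 even, 2≤4≤10.
N = 9·13·9 = 1053
Δ = 6!·2!·6!/15! = 1/1261260
Racah Σ t=2..4: t=2:+1/4608 t=3:−1/1296 t=4:+1/4608 = -7/20736
⇒ 3j(4 6 4; 0 0 0)² = 20/1287, sgn -1
Racah Σ t=4..6: t=4:+1/11520 t=5:−1/5760 t=6:+1/51840 = -7/103680
⇒ 3j(4 6 4; -2 3 -1)² = 7/858, sgn +1
4πI² = N·(3j₀)²·(3jₘ)² = 210/1573
I = -1·√(0.133503/4π) = -0.10307192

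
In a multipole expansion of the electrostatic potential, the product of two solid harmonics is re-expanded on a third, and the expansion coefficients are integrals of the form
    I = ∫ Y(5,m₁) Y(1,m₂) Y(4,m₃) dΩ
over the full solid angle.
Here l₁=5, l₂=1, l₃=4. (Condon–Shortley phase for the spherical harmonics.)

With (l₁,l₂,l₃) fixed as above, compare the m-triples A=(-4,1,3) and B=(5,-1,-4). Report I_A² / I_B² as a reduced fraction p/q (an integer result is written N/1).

4/5

l's match ⇒ only the (l;m) 3-j factors differ between A and B.
A: triangle coeff Δ(5,1,4) = 1/495; Σ_t [2,2]: t=2:+1/10080 = 1/10080; (3j)²=4/55 [(5 1 4; -4 1 3)], sign=-1
B: triangle coeff Δ(5,1,4) = 1/495; Σ_t [0,0]: t=0:+1/80640 = 1/80640; (3j)²=1/11 [(5 1 4; 5 -1 -4)], sign=+1
I_A²/I_B² = (4/55)/(1/11) = 4/5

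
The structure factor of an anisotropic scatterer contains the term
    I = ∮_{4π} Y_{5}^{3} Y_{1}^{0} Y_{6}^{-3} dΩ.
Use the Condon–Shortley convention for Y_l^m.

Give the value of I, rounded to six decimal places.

-0.212310

m-sum 0 ✓  L=12 even ✓  4≤6≤6 ✓
Π(2lᵢ+1) = 11×3×13 = 429
triangle coeff Δ(5,1,6) = 1/858
Σ_t [0,0]: t=0:+1/14400 = 1/14400
(3j)²=6/143 [(5 1 6; 0 0 0)], sign=+1
Σ_t [0,0]: t=0:+1/80640 = 1/80640
(3j)²=9/286 [(5 1 6; 3 0 -3)], sign=-1
⇒ 4πI² = 81/143
I = (-1)√(81/143/(4π)) = -0.21230956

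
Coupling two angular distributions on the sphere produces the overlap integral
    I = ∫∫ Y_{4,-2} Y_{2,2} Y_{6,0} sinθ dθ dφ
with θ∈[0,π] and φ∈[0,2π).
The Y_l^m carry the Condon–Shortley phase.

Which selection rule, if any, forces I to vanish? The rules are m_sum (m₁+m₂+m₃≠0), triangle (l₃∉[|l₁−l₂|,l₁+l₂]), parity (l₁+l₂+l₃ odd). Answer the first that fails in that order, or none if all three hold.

none

azimuthal sum: -2 + 2 + 0 = 0  ✓
2 ≤ 6 ≤ 6 (triangle on l)  ✓
L = 4 + 2 + 6 = 12 (even)  ✓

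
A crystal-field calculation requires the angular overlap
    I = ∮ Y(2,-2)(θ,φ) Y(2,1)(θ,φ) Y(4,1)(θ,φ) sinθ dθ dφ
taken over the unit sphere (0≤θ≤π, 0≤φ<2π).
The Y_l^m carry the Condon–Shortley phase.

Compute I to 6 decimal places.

Rules hold: Σm=0, L=8 even, 0≤4≤4.
N = 5·5·9 = 225
Δ = 0!·4!·4!/9! = 1/630
Racah Σ t=0..0: t=0:+1/16 = 1/16
⇒ 3j(2 2 4; 0 0 0)² = 2/35, sgn +1
Racah Σ t=0..0: t=0:+1/144 = 1/144
⇒ 3j(2 2 4; -2 1 1)² = 1/126, sgn -1
4πI² = N·(3j₀)²·(3jₘ)² = 5/49
I = -1·√(0.102041/4π) = -0.09011188

-0.090112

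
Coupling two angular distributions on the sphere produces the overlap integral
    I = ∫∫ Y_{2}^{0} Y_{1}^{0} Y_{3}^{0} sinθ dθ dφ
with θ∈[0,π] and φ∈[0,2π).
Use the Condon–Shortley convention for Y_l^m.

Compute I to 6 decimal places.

0.247767

Rules hold: Σm=0, L=6 even, 1≤3≤3.
N = 5·3·7 = 105
Δ = 0!·4!·2!/7! = 1/105
Racah Σ t=0..0: t=0:+1/4 = 1/4
⇒ 3j(2 1 3; 0 0 0)² = 3/35, sgn -1
(m-triple is (0,0,0) — same symbol as above.)
4πI² = N·(3j₀)²·(3jₘ)² = 27/35
I = +1·√(0.771429/4π) = 0.24776670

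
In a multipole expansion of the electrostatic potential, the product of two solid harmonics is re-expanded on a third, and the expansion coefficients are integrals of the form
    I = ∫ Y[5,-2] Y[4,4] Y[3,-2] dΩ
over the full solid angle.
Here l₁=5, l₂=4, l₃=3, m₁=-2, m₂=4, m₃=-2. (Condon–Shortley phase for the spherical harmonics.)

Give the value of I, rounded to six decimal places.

-0.109480

Checks pass: Σm=0; 12 even; l₃=3∈[1,9].
(2·5+1)(2·4+1)(2·3+1) = 693
Δ: 6! 4! 2! / 13! → 1/180180
sum: t=2:+1/576 t=3:−1/144 t=4:+1/576 = -1/288
3j²(5 4 3; 0 0 0) = Δ·Π!·Σ² = 20/1001  (sign +1)
sum: t=6:+1/8640 = 1/8640
3j²(5 4 3; -2 4 -2) = Δ·Π!·Σ² = 14/1287  (sign -1)
combine: 4πI² = 693·20/1001·14/1287 = 280/1859
take √, sign -1: I = -0.10947990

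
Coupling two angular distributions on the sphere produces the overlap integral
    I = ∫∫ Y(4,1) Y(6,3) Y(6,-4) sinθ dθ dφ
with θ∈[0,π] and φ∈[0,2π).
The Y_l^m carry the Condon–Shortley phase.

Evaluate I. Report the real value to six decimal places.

0.077598

m-sum 0 ✓  L=16 even ✓  2≤6≤10 ✓
Π(2lᵢ+1) = 9×13×13 = 1521
triangle coeff Δ(4,6,6) = 1/15315300
Σ_t [0,4]: t=0:+1/829440 t=1:−1/25920 t=2:+1/9216 t=3:−1/25920 t=4:+1/829440 = 7/207360
(3j)²=28/2431 [(4 6 6; 0 0 0)], sign=+1
Σ_t [1,3]: t=1:−1/967680 t=2:+1/120960 t=3:−1/207360 = 1/414720
(3j)²=21/4862 [(4 6 6; 1 3 -4)], sign=+1
⇒ 4πI² = 2646/34969
I = (+1)√(2646/34969/(4π)) = 0.07759762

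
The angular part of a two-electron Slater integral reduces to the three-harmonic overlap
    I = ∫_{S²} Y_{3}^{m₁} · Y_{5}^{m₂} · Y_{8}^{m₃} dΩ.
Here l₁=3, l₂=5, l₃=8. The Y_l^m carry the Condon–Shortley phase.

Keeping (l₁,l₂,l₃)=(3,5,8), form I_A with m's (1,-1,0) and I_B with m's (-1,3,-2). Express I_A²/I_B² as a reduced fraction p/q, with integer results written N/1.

Same 3,5,8: normalisation and zero-m 3j drop out of the ratio.
A: Δ: 0! 6! 10! / 17! → 1/136136; sum: t=0:+1/829440 = 1/829440; 3j²(3 5 8; 1 -1 0) = Δ·Π!·Σ² = 35/2431  (sign +1)
B: Δ: 0! 6! 10! / 17! → 1/136136; sum: t=0:+1/3870720 = 1/3870720; 3j²(3 5 8; -1 3 -2) = Δ·Π!·Σ² = 675/136136  (sign +1)
I_A²/I_B² = (35/2431)/(675/136136) = 392/135

392/135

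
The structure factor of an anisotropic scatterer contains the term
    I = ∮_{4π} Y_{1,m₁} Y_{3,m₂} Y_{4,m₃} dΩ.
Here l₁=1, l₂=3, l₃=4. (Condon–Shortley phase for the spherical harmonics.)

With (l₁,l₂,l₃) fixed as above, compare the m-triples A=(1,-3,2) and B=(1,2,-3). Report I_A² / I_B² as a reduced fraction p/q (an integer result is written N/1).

1/21

Shared (l₁,l₂,l₃)=(1,3,4): N and (l;000)² cancel in I_A²/I_B².
A: Δ = 0!·2!·6!/9! = 1/252; Racah Σ t=0..0: t=0:+1/1440 = 1/1440; ⇒ 3j(1 3 4; 1 -3 2)² = 1/252, sgn +1
B: Δ = 0!·2!·6!/9! = 1/252; Racah Σ t=0..0: t=0:+1/240 = 1/240; ⇒ 3j(1 3 4; 1 2 -3)² = 1/12, sgn -1
I_A²/I_B² = (1/252)/(1/12) = 1/21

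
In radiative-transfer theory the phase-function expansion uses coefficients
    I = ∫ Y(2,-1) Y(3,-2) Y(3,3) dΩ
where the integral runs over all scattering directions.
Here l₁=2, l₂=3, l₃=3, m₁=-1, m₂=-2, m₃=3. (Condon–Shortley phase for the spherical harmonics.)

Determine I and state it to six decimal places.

m-sum 0 ✓  L=8 even ✓  1≤3≤5 ✓
Π(2lᵢ+1) = 5×7×7 = 245
triangle coeff Δ(2,3,3) = 1/3780
Σ_t [0,2]: t=0:+1/24 t=1:−1/4 t=2:+1/24 = -1/6
(3j)²=4/105 [(2 3 3; 0 0 0)], sign=+1
Σ_t [1,1]: t=1:−1/48 = -1/48
(3j)²=5/84 [(2 3 3; -1 -2 3)], sign=-1
⇒ 4πI² = 5/9
I = (-1)√(5/9/(4π)) = -0.21026104

-0.210261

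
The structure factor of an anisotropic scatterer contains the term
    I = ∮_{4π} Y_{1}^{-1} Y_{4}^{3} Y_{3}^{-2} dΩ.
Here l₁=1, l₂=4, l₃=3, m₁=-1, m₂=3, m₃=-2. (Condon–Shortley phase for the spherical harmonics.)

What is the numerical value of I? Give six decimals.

Checks pass: Σm=0; 8 even; l₃=3∈[3,5].
(2·1+1)(2·4+1)(2·3+1) = 189
Δ: 2! 0! 6! / 9! → 1/252
sum: t=1:−1/36 = -1/36
3j²(1 4 3; 0 0 0) = Δ·Π!·Σ² = 4/63  (sign +1)
sum: t=2:+1/240 = 1/240
3j²(1 4 3; -1 3 -2) = Δ·Π!·Σ² = 1/12  (sign -1)
combine: 4πI² = 189·4/63·1/12 = 1/1
take √, sign -1: I = -0.28209479

-0.282095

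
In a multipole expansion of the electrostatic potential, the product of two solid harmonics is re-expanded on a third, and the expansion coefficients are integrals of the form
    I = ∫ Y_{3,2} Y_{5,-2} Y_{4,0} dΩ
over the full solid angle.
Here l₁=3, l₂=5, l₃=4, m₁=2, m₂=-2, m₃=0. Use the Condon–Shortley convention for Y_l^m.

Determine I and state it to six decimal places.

-0.065427

m-sum 0 ✓  L=12 even ✓  2≤4≤8 ✓
Π(2lᵢ+1) = 7×11×9 = 693
triangle coeff Δ(3,5,4) = 1/180180
Σ_t [1,3]: t=1:−1/576 t=2:+1/144 t=3:−1/576 = 1/288
(3j)²=20/1001 [(3 5 4; 0 0 0)], sign=+1
Σ_t [0,1]: t=0:+1/864 t=1:−1/576 = -1/1728
(3j)²=5/1287 [(3 5 4; 2 -2 0)], sign=-1
⇒ 4πI² = 100/1859
I = (-1)√(100/1859/(4π)) = -0.06542675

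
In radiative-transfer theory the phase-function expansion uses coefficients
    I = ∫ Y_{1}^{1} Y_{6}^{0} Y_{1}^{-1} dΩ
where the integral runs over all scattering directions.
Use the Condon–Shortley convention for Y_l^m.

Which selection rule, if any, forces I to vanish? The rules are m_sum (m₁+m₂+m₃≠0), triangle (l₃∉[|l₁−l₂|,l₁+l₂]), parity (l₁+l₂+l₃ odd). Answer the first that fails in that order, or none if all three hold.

triangle

azimuthal sum: 1 + 0 − 1 = 0  ✓
5 ≤ 1 ≤ 7 (triangle on l)  ✗
L = 1 + 6 + 1 = 8 (even)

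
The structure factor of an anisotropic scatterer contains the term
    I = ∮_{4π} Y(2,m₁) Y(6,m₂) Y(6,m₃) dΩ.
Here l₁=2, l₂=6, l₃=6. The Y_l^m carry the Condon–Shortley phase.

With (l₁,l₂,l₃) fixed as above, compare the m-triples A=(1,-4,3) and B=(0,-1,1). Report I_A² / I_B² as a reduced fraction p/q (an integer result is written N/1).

Same 2,6,6: normalisation and zero-m 3j drop out of the ratio.
A: Δ: 2! 2! 10! / 15! → 1/90090; sum: t=0:+1/161280 t=1:−1/725760 = 1/207360; 3j²(2 6 6; 1 -4 3) = Δ·Π!·Σ² = 7/286  (sign -1)
B: Δ: 2! 2! 10! / 15! → 1/90090; sum: t=0:+1/57600 t=1:−1/17280 t=2:+1/120960 = -13/403200; 3j²(2 6 6; 0 -1 1) = Δ·Π!·Σ² = 13/770  (sign +1)
I_A²/I_B² = (7/286)/(13/770) = 245/169

245/169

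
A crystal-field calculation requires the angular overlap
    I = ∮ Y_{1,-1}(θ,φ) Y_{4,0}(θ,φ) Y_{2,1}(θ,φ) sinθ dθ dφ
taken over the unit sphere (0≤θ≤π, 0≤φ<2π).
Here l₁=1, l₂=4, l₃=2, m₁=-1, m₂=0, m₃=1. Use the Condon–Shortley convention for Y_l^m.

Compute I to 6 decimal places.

l₃=2 ∉ [3,5] — triangle fails ⇒ I = 0

0.000000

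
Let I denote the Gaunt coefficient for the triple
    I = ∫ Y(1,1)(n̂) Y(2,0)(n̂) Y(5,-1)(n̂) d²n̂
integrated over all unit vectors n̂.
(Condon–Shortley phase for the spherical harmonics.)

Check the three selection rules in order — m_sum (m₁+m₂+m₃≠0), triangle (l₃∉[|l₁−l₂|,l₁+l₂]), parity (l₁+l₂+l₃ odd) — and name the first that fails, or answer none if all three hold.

Σmᵢ = 0  ✓
l₃∈[|l₁−l₂|,l₁+l₂]=[1,3], have l₃=5  ✗
Σlᵢ = 8 ⇒ even

triangle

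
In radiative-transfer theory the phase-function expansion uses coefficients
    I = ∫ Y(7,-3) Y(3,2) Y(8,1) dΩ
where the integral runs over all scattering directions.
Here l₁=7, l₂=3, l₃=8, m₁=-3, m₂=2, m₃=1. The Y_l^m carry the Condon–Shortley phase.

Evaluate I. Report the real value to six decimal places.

m-sum 0 ✓  L=18 even ✓  4≤8≤10 ✓
Π(2lᵢ+1) = 15×7×17 = 1785
triangle coeff Δ(7,3,8) = 1/5290740
Σ_t [0,2]: t=0:+1/7257600 t=1:−1/2073600 t=2:+1/7257600 = -1/4838400
(3j)²=252/20995 [(7 3 8; 0 0 0)], sign=-1
Σ_t [1,2]: t=1:−1/52254720 t=2:+1/11612160 = 1/14929920
(3j)²=1225/75582 [(7 3 8; -3 2 1)], sign=-1
⇒ 4πI² = 360150/1037153
I = (+1)√(360150/1037153/(4π)) = 0.16623228

0.166232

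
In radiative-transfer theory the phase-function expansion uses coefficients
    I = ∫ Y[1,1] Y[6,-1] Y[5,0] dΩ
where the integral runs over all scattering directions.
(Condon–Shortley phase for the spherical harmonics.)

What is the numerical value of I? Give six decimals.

-0.187239

Rules hold: Σm=0, L=12 even, 5≤5≤7.
N = 3·13·11 = 429
Δ = 2!·0!·10!/13! = 1/858
Racah Σ t=1..1: t=1:−1/14400 = -1/14400
⇒ 3j(1 6 5; 0 0 0)² = 6/143, sgn +1
Racah Σ t=0..0: t=0:+1/28800 = 1/28800
⇒ 3j(1 6 5; 1 -1 0)² = 7/286, sgn -1
4πI² = N·(3j₀)²·(3jₘ)² = 63/143
I = -1·√(0.440559/4π) = -0.18723944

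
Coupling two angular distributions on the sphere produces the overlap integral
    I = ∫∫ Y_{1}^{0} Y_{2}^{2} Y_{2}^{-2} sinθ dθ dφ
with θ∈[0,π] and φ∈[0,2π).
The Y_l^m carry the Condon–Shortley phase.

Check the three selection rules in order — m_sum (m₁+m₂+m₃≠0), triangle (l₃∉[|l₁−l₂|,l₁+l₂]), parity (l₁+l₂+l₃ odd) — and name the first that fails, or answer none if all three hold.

m₁+m₂+m₃ = 0 + 2 − 2 = 0  ✓
triangle: |1−2|=1 ≤ l₃=2 ≤ 1+2=3  ✓
parity: l₁+l₂+l₃ = 5 is odd  ✗

parity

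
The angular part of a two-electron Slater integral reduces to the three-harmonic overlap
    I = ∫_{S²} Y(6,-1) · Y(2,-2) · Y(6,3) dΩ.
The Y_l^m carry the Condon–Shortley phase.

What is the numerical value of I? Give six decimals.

0.177674

Rules hold: Σm=0, L=14 even, 4≤6≤8.
N = 13·5·13 = 845
Δ = 2!·10!·2!/15! = 1/90090
Racah Σ t=0..2: t=0:+1/69120 t=1:−1/14400 t=2:+1/69120 = -7/172800
⇒ 3j(6 2 6; 0 0 0)² = 14/715, sgn -1
Racah Σ t=0..0: t=0:+1/120960 = 1/120960
⇒ 3j(6 2 6; -1 -2 3)² = 24/1001, sgn -1
4πI² = N·(3j₀)²·(3jₘ)² = 48/121
I = +1·√(0.396694/4π) = 0.17767364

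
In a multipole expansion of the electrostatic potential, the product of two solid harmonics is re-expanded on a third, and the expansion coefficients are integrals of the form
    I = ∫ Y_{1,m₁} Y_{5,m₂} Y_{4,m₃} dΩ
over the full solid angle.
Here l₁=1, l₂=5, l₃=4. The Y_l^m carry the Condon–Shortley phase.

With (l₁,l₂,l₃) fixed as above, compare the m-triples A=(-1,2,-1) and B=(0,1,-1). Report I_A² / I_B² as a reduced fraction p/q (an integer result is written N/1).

7/8

l's match ⇒ only the (l;m) 3-j factors differ between A and B.
A: triangle coeff Δ(1,5,4) = 1/495; Σ_t [2,2]: t=2:+1/1440 = 1/1440; (3j)²=7/165 [(1 5 4; -1 2 -1)], sign=-1
B: triangle coeff Δ(1,5,4) = 1/495; Σ_t [1,1]: t=1:−1/720 = -1/720; (3j)²=8/165 [(1 5 4; 0 1 -1)], sign=+1
I_A²/I_B² = (7/165)/(8/165) = 7/8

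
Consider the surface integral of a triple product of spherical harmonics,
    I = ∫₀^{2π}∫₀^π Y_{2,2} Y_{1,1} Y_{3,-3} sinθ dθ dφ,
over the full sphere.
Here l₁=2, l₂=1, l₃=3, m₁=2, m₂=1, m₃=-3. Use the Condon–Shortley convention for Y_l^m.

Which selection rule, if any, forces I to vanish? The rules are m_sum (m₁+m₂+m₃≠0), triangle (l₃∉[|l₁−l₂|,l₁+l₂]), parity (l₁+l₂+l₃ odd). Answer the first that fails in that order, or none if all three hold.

azimuthal sum: 2 + 1 − 3 = 0  ✓
1 ≤ 3 ≤ 3 (triangle on l)  ✓
L = 2 + 1 + 3 = 6 (even)  ✓

none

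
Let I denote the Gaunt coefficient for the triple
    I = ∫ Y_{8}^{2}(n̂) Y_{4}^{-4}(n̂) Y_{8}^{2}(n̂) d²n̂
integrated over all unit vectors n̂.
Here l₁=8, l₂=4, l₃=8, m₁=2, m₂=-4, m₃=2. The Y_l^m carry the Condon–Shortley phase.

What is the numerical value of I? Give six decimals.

Rules hold: Σm=0, L=20 even, 4≤8≤12.
N = 17·9·17 = 2601
Δ = 4!·12!·4!/21! = 1/185175900
Racah Σ t=0..4: t=0:+1/557383680 t=1:−1/21772800 t=2:+1/8294400 t=3:−1/21772800 t=4:+1/557383680 = 1/30965760
⇒ 3j(8 4 8; 0 0 0)² = 36/4199, sgn +1
Racah Σ t=0..0: t=0:+1/298598400 = 1/298598400
⇒ 3j(8 4 8; 2 -4 2)² = 70/4199, sgn +1
4πI² = N·(3j₀)²·(3jₘ)² = 22680/61009
I = +1·√(0.371748/4π) = 0.17199651

0.171997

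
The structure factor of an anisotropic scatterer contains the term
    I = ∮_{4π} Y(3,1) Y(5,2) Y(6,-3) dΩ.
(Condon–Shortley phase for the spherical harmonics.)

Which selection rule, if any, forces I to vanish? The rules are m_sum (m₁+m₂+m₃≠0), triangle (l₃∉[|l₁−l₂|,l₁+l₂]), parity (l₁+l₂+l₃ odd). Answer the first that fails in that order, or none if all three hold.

none

Σmᵢ = 0  ✓
l₃∈[|l₁−l₂|,l₁+l₂]=[2,8], have l₃=6  ✓
Σlᵢ = 14 ⇒ even  ✓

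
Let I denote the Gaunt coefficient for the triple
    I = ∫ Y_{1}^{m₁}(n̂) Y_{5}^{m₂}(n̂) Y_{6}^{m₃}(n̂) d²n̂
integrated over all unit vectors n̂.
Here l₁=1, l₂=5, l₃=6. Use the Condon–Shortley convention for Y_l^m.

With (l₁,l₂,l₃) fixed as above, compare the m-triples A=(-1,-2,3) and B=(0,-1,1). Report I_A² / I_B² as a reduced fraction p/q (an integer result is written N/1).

36/35

Shared (l₁,l₂,l₃)=(1,5,6): N and (l;000)² cancel in I_A²/I_B².
A: Δ = 0!·2!·10!/13! = 1/858; Racah Σ t=0..0: t=0:+1/60480 = 1/60480; ⇒ 3j(1 5 6; -1 -2 3)² = 6/143, sgn -1
B: Δ = 0!·2!·10!/13! = 1/858; Racah Σ t=0..0: t=0:+1/17280 = 1/17280; ⇒ 3j(1 5 6; 0 -1 1)² = 35/858, sgn -1
I_A²/I_B² = (6/143)/(35/858) = 36/35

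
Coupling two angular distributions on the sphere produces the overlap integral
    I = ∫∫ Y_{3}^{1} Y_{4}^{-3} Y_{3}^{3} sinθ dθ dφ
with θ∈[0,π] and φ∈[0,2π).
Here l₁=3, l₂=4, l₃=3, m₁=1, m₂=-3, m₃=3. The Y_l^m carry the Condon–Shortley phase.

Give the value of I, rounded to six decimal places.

Σmᵢ = 1 ≠ 0, so the φ-integral vanishes; I = 0

0.000000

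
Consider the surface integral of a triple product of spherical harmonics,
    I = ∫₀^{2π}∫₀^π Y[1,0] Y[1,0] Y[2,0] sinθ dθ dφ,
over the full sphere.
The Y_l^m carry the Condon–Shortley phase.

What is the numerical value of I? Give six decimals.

m-sum 0 ✓  L=4 even ✓  0≤2≤2 ✓
Π(2lᵢ+1) = 3×3×5 = 45
triangle coeff Δ(1,1,2) = 1/30
Σ_t [0,0]: t=0:+1/1 = 1/1
(3j)²=2/15 [(1 1 2; 0 0 0)], sign=+1
(m-triple is (0,0,0) — same symbol as above.)
⇒ 4πI² = 4/5
I = (+1)√(4/5/(4π)) = 0.25231325

0.252313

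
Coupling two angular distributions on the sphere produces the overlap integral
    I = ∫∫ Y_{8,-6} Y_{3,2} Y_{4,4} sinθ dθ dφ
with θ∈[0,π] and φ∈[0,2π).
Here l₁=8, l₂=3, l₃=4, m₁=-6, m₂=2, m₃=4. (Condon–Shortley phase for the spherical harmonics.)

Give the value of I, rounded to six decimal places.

0.000000

l₃=4 ∉ [5,11] — triangle fails ⇒ I = 0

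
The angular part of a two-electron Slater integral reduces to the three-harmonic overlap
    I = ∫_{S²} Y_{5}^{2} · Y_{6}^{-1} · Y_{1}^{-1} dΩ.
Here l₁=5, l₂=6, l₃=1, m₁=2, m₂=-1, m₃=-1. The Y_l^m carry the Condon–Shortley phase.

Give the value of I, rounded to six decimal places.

-0.129207

Rules hold: Σm=0, L=12 even, 1≤1≤11.
N = 11·13·3 = 429
Δ = 10!·0!·2!/13! = 1/858
Racah Σ t=5..5: t=5:−1/14400 = -1/14400
⇒ 3j(5 6 1; 0 0 0)² = 6/143, sgn +1
Racah Σ t=3..3: t=3:−1/60480 = -1/60480
⇒ 3j(5 6 1; 2 -1 -1)² = 5/429, sgn -1
4πI² = N·(3j₀)²·(3jₘ)² = 30/143
I = -1·√(0.20979/4π) = -0.12920749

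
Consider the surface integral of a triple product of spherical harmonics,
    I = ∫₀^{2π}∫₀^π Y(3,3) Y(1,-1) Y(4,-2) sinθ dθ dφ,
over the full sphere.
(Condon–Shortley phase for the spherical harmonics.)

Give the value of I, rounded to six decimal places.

0.061558

Rules hold: Σm=0, L=8 even, 2≤4≤4.
N = 7·3·9 = 189
Δ = 0!·6!·2!/9! = 1/252
Racah Σ t=0..0: t=0:+1/36 = 1/36
⇒ 3j(3 1 4; 0 0 0)² = 4/63, sgn +1
Racah Σ t=0..0: t=0:+1/1440 = 1/1440
⇒ 3j(3 1 4; 3 -1 -2)² = 1/252, sgn +1
4πI² = N·(3j₀)²·(3jₘ)² = 1/21
I = +1·√(0.047619/4π) = 0.06155813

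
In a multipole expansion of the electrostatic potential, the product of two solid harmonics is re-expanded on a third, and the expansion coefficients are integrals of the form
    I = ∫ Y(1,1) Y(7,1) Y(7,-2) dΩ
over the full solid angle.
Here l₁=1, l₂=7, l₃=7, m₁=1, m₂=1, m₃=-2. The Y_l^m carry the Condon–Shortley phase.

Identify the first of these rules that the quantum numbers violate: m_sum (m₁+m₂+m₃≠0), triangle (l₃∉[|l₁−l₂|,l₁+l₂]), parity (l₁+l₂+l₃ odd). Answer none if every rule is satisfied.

parity

m₁+m₂+m₃ = 1 + 1 − 2 = 0  ✓
triangle: |1−7|=6 ≤ l₃=7 ≤ 1+7=8  ✓
parity: l₁+l₂+l₃ = 15 is odd  ✗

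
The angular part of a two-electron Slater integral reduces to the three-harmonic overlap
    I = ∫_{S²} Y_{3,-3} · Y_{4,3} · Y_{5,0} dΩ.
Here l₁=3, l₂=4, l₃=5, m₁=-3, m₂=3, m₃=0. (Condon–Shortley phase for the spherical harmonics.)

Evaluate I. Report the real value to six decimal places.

Rules hold: Σm=0, L=12 even, 1≤5≤7.
N = 7·9·11 = 693
Δ = 2!·4!·6!/13! = 1/180180
Racah Σ t=0..2: t=0:+1/576 t=1:−1/144 t=2:+1/576 = -1/288
⇒ 3j(3 4 5; 0 0 0)² = 20/1001, sgn +1
Racah Σ t=2..2: t=2:+1/5760 = 1/5760
⇒ 3j(3 4 5; -3 3 0)² = 5/572, sgn -1
4πI² = N·(3j₀)²·(3jₘ)² = 225/1859
I = -1·√(0.121033/4π) = -0.09814013

-0.098140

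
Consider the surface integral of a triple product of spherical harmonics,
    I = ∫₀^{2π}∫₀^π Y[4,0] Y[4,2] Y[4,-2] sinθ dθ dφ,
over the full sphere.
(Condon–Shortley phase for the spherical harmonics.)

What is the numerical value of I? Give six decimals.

Rules hold: Σm=0, L=12 even, 0≤4≤8.
N = 9·9·9 = 729
Δ = 4!·4!·4!/13! = 1/450450
Racah Σ t=0..4: t=0:+1/13824 t=1:−1/216 t=2:+1/64 t=3:−1/216 t=4:+1/13824 = 5/768
⇒ 3j(4 4 4; 0 0 0)² = 18/1001, sgn +1
Racah Σ t=2..4: t=2:+1/384 t=3:−1/216 t=4:+1/2304 = -11/6912
⇒ 3j(4 4 4; 0 2 -2)² = 11/1638, sgn -1
4πI² = N·(3j₀)²·(3jₘ)² = 729/8281
I = -1·√(0.0880328/4π) = -0.08369845

-0.083698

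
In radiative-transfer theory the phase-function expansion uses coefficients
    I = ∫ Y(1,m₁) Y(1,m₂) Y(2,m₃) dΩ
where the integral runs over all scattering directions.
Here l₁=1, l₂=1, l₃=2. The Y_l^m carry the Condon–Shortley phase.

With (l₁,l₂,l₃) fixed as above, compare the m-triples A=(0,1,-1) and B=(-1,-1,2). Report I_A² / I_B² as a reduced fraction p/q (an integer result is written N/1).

Shared (l₁,l₂,l₃)=(1,1,2): N and (l;000)² cancel in I_A²/I_B².
A: Δ = 0!·2!·2!/5! = 1/30; Racah Σ t=0..0: t=0:+1/2 = 1/2; ⇒ 3j(1 1 2; 0 1 -1)² = 1/10, sgn -1
B: Δ = 0!·2!·2!/5! = 1/30; Racah Σ t=0..0: t=0:+1/4 = 1/4; ⇒ 3j(1 1 2; -1 -1 2)² = 1/5, sgn +1
I_A²/I_B² = (1/10)/(1/5) = 1/2

1/2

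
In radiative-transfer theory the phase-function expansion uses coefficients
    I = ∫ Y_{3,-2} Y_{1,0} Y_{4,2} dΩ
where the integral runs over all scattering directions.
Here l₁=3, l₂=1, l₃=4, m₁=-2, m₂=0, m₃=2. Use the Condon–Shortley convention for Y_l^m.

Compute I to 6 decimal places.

Checks pass: Σm=0; 8 even; l₃=4∈[2,4].
(2·3+1)(2·1+1)(2·4+1) = 189
Δ: 0! 6! 2! / 9! → 1/252
sum: t=0:+1/36 = 1/36
3j²(3 1 4; 0 0 0) = Δ·Π!·Σ² = 4/63  (sign +1)
sum: t=0:+1/120 = 1/120
3j²(3 1 4; -2 0 2) = Δ·Π!·Σ² = 1/21  (sign +1)
combine: 4πI² = 189·4/63·1/21 = 4/7
take √, sign +1: I = 0.21324362

0.213244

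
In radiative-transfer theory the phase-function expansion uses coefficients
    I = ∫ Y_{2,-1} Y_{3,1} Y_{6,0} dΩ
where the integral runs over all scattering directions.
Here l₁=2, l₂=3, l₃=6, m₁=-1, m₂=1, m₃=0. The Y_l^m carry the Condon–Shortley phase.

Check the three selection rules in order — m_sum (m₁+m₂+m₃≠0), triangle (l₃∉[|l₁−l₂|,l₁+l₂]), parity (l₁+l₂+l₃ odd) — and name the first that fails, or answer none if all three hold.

triangle

azimuthal sum: -1 + 1 + 0 = 0  ✓
1 ≤ 6 ≤ 5 (triangle on l)  ✗
L = 2 + 3 + 6 = 11 (odd)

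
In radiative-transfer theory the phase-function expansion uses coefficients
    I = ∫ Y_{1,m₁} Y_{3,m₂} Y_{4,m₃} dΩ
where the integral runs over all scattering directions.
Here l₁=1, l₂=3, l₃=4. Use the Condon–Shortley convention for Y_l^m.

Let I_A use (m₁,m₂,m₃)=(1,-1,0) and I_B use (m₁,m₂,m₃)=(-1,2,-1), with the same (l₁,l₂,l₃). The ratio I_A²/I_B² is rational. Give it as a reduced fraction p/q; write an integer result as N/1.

2/1

Shared (l₁,l₂,l₃)=(1,3,4): N and (l;000)² cancel in I_A²/I_B².
A: Δ = 0!·2!·6!/9! = 1/252; Racah Σ t=0..0: t=0:+1/96 = 1/96; ⇒ 3j(1 3 4; 1 -1 0)² = 1/42, sgn +1
B: Δ = 0!·2!·6!/9! = 1/252; Racah Σ t=0..0: t=0:+1/240 = 1/240; ⇒ 3j(1 3 4; -1 2 -1)² = 1/84, sgn -1
I_A²/I_B² = (1/42)/(1/84) = 2/1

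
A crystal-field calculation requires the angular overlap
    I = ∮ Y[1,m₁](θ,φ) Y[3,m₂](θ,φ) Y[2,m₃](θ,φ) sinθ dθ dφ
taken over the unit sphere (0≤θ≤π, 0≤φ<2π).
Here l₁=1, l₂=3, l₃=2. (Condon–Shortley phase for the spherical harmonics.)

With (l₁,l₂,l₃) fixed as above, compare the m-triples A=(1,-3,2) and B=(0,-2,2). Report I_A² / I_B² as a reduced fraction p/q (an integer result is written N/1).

Shared (l₁,l₂,l₃)=(1,3,2): N and (l;000)² cancel in I_A²/I_B².
A: Δ = 2!·0!·4!/7! = 1/105; Racah Σ t=0..0: t=0:+1/48 = 1/48; ⇒ 3j(1 3 2; 1 -3 2)² = 1/7, sgn +1
B: Δ = 2!·0!·4!/7! = 1/105; Racah Σ t=1..1: t=1:−1/24 = -1/24; ⇒ 3j(1 3 2; 0 -2 2)² = 1/21, sgn -1
I_A²/I_B² = (1/7)/(1/21) = 3/1

3/1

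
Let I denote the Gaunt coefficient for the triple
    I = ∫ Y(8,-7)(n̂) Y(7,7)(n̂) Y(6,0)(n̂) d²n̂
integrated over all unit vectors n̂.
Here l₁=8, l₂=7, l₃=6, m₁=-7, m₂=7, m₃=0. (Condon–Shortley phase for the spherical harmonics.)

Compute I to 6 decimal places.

Σlᵢ=21 odd — θ-integrand is odd under cosθ→−cosθ; I=0

0.000000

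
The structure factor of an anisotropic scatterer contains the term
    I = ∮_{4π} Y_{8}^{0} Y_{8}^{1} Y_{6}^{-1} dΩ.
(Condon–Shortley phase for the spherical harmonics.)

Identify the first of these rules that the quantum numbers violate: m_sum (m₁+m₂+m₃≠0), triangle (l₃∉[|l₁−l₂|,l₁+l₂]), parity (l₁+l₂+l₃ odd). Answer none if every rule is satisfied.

m₁+m₂+m₃ = 0 + 1 − 1 = 0  ✓
triangle: |8−8|=0 ≤ l₃=6 ≤ 8+8=16  ✓
parity: l₁+l₂+l₃ = 22 is even  ✓

none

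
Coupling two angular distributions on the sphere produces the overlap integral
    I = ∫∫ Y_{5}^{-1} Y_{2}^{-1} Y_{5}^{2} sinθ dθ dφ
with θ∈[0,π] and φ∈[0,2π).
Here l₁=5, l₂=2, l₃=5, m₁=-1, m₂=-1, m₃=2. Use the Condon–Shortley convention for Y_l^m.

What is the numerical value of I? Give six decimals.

0.104819

m-sum 0 ✓  L=12 even ✓  3≤5≤7 ✓
Π(2lᵢ+1) = 11×5×11 = 605
triangle coeff Δ(5,2,5) = 1/38610
Σ_t [0,2]: t=0:+1/2880 t=1:−1/576 t=2:+1/2880 = -1/960
(3j)²=10/429 [(5 2 5; 0 0 0)], sign=+1
Σ_t [0,1]: t=0:+1/2880 t=1:−1/1440 = -1/2880
(3j)²=7/715 [(5 2 5; -1 -1 2)], sign=+1
⇒ 4πI² = 70/507
I = (+1)√(70/507/(4π)) = 0.10481902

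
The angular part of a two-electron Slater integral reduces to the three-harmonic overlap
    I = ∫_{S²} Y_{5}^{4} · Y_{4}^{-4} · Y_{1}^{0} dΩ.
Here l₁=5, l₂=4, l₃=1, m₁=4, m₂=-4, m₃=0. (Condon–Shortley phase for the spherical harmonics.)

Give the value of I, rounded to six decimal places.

0.147319

Checks pass: Σm=0; 10 even; l₃=1∈[1,9].
(2·5+1)(2·4+1)(2·1+1) = 297
Δ: 8! 2! 0! / 11! → 1/495
sum: t=4:+1/576 = 1/576
3j²(5 4 1; 0 0 0) = Δ·Π!·Σ² = 5/99  (sign -1)
sum: t=0:+1/40320 = 1/40320
3j²(5 4 1; 4 -4 0) = Δ·Π!·Σ² = 1/55  (sign -1)
combine: 4πI² = 297·5/99·1/55 = 3/11
take √, sign +1: I = 0.14731920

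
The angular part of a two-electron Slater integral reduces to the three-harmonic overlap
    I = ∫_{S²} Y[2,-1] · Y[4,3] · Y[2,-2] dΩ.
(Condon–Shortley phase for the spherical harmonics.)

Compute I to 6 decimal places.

m-sum 0 ✓  L=8 even ✓  2≤2≤6 ✓
Π(2lᵢ+1) = 5×9×5 = 225
triangle coeff Δ(2,4,2) = 1/630
Σ_t [2,2]: t=2:+1/16 = 1/16
(3j)²=2/35 [(2 4 2; 0 0 0)], sign=+1
Σ_t [3,3]: t=3:−1/144 = -1/144
(3j)²=1/18 [(2 4 2; -1 3 -2)], sign=-1
⇒ 4πI² = 5/7
I = (-1)√(5/7/(4π)) = -0.23841361

-0.238414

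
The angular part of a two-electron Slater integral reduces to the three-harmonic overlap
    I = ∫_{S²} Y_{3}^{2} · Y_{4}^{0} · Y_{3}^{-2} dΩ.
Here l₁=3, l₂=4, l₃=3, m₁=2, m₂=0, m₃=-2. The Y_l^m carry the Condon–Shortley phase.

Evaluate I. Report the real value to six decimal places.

m-sum 0 ✓  L=10 even ✓  1≤3≤7 ✓
Π(2lᵢ+1) = 7×9×7 = 441
triangle coeff Δ(3,4,3) = 1/34650
Σ_t [1,3]: t=1:−1/72 t=2:+1/16 t=3:−1/72 = 5/144
(3j)²=2/77 [(3 4 3; 0 0 0)], sign=-1
Σ_t [0,1]: t=0:+1/576 t=1:−1/72 = -7/576
(3j)²=7/198 [(3 4 3; 2 0 -2)], sign=+1
⇒ 4πI² = 49/121
I = (-1)√(49/121/(4π)) = -0.17951487

-0.179515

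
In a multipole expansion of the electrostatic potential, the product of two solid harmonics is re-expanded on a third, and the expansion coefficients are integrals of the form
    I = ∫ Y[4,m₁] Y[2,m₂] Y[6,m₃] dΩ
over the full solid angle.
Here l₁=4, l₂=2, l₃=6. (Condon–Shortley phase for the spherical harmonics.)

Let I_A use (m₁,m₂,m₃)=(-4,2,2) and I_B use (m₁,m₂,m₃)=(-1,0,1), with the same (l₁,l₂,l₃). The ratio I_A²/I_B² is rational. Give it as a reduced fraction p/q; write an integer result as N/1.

1/210

l's match ⇒ only the (l;m) 3-j factors differ between A and B.
A: triangle coeff Δ(4,2,6) = 1/6435; Σ_t [0,0]: t=0:+1/967680 = 1/967680; (3j)²=1/6435 [(4 2 6; -4 2 2)], sign=+1
B: triangle coeff Δ(4,2,6) = 1/6435; Σ_t [0,0]: t=0:+1/2880 = 1/2880; (3j)²=14/429 [(4 2 6; -1 0 1)], sign=-1
I_A²/I_B² = (1/6435)/(14/429) = 1/210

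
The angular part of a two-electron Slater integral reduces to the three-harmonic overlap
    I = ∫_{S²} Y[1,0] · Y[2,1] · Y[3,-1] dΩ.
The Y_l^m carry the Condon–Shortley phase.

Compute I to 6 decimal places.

Checks pass: Σm=0; 6 even; l₃=3∈[1,3].
(2·1+1)(2·2+1)(2·3+1) = 105
Δ: 0! 2! 4! / 7! → 1/105
sum: t=0:+1/4 = 1/4
3j²(1 2 3; 0 0 0) = Δ·Π!·Σ² = 3/35  (sign -1)
sum: t=0:+1/6 = 1/6
3j²(1 2 3; 0 1 -1) = Δ·Π!·Σ² = 8/105  (sign +1)
combine: 4πI² = 105·3/35·8/105 = 24/35
take √, sign -1: I = -0.23359668

-0.233597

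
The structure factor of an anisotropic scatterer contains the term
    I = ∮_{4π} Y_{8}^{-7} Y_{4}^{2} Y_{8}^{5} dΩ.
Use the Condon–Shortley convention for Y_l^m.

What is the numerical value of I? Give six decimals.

Checks pass: Σm=0; 20 even; l₃=8∈[4,12].
(2·8+1)(2·4+1)(2·8+1) = 2601
Δ: 4! 12! 4! / 21! → 1/185175900
sum: t=0:+1/557383680 t=1:−1/21772800 t=2:+1/8294400 t=3:−1/21772800 t=4:+1/557383680 = 1/30965760
3j²(8 4 8; 0 0 0) = Δ·Π!·Σ² = 36/4199  (sign +1)
sum: t=3:−1/17244057600 t=4:+1/3832012800 = 1/4926873600
3j²(8 4 8; -7 2 5) = Δ·Π!·Σ² = 91/5814  (sign -1)
combine: 4πI² = 2601·36/4199·91/5814 = 126/361
take √, sign -1: I = -0.16665822

-0.166658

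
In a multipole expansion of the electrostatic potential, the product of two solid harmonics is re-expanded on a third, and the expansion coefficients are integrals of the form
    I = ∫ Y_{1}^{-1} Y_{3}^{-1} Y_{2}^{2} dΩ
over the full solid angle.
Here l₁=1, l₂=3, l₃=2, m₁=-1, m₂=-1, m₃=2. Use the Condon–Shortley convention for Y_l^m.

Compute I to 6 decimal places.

-0.082589

Rules hold: Σm=0, L=6 even, 2≤2≤4.
N = 3·7·5 = 105
Δ = 2!·0!·4!/7! = 1/105
Racah Σ t=1..1: t=1:−1/4 = -1/4
⇒ 3j(1 3 2; 0 0 0)² = 3/35, sgn -1
Racah Σ t=2..2: t=2:+1/48 = 1/48
⇒ 3j(1 3 2; -1 -1 2)² = 1/105, sgn +1
4πI² = N·(3j₀)²·(3jₘ)² = 3/35
I = -1·√(0.0857143/4π) = -0.08258890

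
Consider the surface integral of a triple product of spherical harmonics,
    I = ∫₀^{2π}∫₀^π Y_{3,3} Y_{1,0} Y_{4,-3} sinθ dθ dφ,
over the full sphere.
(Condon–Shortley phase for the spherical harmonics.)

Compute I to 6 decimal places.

-0.162868

m-sum 0 ✓  L=8 even ✓  2≤4≤4 ✓
Π(2lᵢ+1) = 7×3×9 = 189
triangle coeff Δ(3,1,4) = 1/252
Σ_t [0,0]: t=0:+1/36 = 1/36
(3j)²=4/63 [(3 1 4; 0 0 0)], sign=+1
Σ_t [0,0]: t=0:+1/720 = 1/720
(3j)²=1/36 [(3 1 4; 3 0 -3)], sign=-1
⇒ 4πI² = 1/3
I = (-1)√(1/3/(4π)) = -0.16286750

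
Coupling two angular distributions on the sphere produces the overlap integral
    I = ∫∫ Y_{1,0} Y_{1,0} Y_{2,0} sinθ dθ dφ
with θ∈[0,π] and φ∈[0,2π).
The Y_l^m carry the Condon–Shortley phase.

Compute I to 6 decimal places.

0.252313

Rules hold: Σm=0, L=4 even, 0≤2≤2.
N = 3·3·5 = 45
Δ = 0!·2!·2!/5! = 1/30
Racah Σ t=0..0: t=0:+1/1 = 1/1
⇒ 3j(1 1 2; 0 0 0)² = 2/15, sgn +1
(m-triple is (0,0,0) — same symbol as above.)
4πI² = N·(3j₀)²·(3jₘ)² = 4/5
I = +1·√(0.8/4π) = 0.25231325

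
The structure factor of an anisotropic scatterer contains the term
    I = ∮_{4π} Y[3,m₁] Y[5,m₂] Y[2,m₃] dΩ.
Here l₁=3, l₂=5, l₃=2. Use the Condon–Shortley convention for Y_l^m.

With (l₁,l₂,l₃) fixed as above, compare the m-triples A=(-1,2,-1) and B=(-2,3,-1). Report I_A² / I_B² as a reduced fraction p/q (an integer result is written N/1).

15/16

Same 3,5,2: normalisation and zero-m 3j drop out of the ratio.
A: Δ: 6! 0! 4! / 11! → 1/2310; sum: t=4:+1/288 = 1/288; 3j²(3 5 2; -1 2 -1) = Δ·Π!·Σ² = 1/22  (sign -1)
B: Δ: 6! 0! 4! / 11! → 1/2310; sum: t=5:−1/720 = -1/720; 3j²(3 5 2; -2 3 -1) = Δ·Π!·Σ² = 8/165  (sign +1)
I_A²/I_B² = (1/22)/(8/165) = 15/16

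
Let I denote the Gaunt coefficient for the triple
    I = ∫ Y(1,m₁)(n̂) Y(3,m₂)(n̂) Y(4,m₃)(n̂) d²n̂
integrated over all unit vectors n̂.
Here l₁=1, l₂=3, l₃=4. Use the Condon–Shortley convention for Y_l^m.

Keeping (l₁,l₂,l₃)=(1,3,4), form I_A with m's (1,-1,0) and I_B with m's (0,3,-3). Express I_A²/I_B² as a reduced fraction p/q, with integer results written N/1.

6/7

l's match ⇒ only the (l;m) 3-j factors differ between A and B.
A: triangle coeff Δ(1,3,4) = 1/252; Σ_t [0,0]: t=0:+1/96 = 1/96; (3j)²=1/42 [(1 3 4; 1 -1 0)], sign=+1
B: triangle coeff Δ(1,3,4) = 1/252; Σ_t [0,0]: t=0:+1/720 = 1/720; (3j)²=1/36 [(1 3 4; 0 3 -3)], sign=-1
I_A²/I_B² = (1/42)/(1/36) = 6/7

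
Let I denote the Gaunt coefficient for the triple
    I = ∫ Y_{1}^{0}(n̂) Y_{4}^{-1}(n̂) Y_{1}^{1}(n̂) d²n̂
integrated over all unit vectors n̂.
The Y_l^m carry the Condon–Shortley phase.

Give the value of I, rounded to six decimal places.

0.000000

triangle: need 3≤l₃≤5, have 1; I=0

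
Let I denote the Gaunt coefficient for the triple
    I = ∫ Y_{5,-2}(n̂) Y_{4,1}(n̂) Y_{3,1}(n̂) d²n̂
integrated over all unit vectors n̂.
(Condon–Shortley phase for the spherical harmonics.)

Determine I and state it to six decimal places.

0.148044

m-sum 0 ✓  L=12 even ✓  1≤3≤9 ✓
Π(2lᵢ+1) = 11×9×7 = 693
triangle coeff Δ(5,4,3) = 1/180180
Σ_t [2,4]: t=2:+1/576 t=3:−1/144 t=4:+1/576 = -1/288
(3j)²=20/1001 [(5 4 3; 0 0 0)], sign=+1
Σ_t [3,5]: t=3:−1/1728 t=4:+1/288 t=5:−1/960 = 1/540
(3j)²=128/6435 [(5 4 3; -2 1 1)], sign=+1
⇒ 4πI² = 512/1859
I = (+1)√(512/1859/(4π)) = 0.14804384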